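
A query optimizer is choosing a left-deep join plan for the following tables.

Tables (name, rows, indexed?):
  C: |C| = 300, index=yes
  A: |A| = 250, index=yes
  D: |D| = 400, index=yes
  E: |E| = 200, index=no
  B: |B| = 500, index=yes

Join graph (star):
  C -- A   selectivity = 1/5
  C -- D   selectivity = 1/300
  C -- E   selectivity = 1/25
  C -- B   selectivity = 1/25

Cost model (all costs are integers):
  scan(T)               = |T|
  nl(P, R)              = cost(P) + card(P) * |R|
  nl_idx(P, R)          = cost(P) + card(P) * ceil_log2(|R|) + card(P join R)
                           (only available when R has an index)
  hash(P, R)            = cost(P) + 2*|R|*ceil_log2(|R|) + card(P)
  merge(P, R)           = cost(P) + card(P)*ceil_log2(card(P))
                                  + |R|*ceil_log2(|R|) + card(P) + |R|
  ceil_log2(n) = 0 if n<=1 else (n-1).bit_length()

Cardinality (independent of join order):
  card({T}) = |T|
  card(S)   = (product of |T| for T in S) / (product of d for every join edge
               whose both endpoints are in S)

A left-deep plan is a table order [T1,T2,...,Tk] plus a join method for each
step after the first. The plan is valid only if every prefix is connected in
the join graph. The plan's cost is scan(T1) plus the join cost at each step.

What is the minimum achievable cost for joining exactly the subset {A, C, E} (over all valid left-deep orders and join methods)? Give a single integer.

Selinger DP over subsets of {A,C,E}:
  {C}: scan cost=300, card=300
  {A}: scan cost=250, card=250
  {E}: scan cost=200, card=200
  {AC}: card=15000; try (A,hash)→4600, (C,merge)→5500, (A,merge)→5550, (C,hash)→5900, (C,nl_idx)→17500, (A,nl_idx)→17700 …(+2); best=4600 via (A,hash)
  {CE}: card=2400; try (E,hash)→3800, (C,nl_idx)→4400, (C,merge)→5000, (E,merge)→5100, (C,hash)→5800, (C,nl)→60200 …(+1); best=3800 via (E,hash)
  {ACE}: card=120000; try (A,hash)→10200, (E,hash)→22800, (A,merge)→37250, (A,nl_idx)→143000, (E,merge)→231400, (A,nl)→603800 …(+1); best=10200 via (A,hash)

10200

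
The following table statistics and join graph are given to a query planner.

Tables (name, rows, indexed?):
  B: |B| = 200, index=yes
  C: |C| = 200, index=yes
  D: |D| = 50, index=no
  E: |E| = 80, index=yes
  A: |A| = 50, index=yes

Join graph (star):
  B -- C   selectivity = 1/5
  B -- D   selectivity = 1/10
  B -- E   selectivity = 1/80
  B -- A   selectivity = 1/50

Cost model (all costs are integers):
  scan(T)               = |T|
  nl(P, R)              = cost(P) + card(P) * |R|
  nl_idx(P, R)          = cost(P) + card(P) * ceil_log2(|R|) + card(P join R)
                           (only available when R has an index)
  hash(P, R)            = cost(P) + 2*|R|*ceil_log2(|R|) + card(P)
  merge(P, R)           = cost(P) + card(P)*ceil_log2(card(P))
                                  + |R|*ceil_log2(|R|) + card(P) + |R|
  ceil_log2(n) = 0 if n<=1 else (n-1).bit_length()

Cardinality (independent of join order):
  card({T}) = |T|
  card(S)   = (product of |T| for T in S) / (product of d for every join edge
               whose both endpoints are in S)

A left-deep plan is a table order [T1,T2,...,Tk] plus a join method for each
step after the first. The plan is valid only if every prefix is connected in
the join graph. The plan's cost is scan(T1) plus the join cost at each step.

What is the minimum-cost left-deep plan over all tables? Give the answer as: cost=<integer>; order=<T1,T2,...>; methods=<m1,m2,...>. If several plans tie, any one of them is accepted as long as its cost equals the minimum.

cost=6720; order=E,B,A,D,C; methods=nl_idx,hash,hash,hash

Selinger DP (subsets sized 1..n):
  {B}: scan cost=200, card=200
  {C}: scan cost=200, card=200
  {D}: scan cost=50, card=50
  {E}: scan cost=80, card=80
  {A}: scan cost=50, card=50
  {BC}: card=8000; try (C,hash)→3600, (B,hash)→3600, (C,merge)→3800, (B,merge)→3800, (C,nl_idx)→9800, (B,nl_idx)→9800 …(+2); best=3600 via (C,hash)
  {BD}: card=1000; try (D,hash)→1000, (B,nl_idx)→1450, (B,merge)→2200, (D,merge)→2350, (B,hash)→3300, (B,nl)→10050 …(+1); best=1000 via (D,hash)
  {BE}: card=200; try (B,nl_idx)→920, (E,hash)→1520, (E,nl_idx)→1800, (B,merge)→2520, (E,merge)→2640, (B,hash)→3360 …(+2); best=920 via (B,nl_idx)
  {AB}: card=200; try (B,nl_idx)→650, (A,hash)→1000, (A,nl_idx)→1600, (B,merge)→2200, (A,merge)→2350, (B,hash)→3300 …(+2); best=650 via (B,nl_idx)
  {BCD}: card=40000; try (C,hash)→5200, (D,hash)→12200, (C,merge)→13800, (C,nl_idx)→49000, (D,merge)→115950, (C,nl)→201000 …(+1); best=5200 via (C,hash)
  {BCE}: card=8000; try (C,hash)→4320, (C,merge)→4520, (C,nl_idx)→10520, (E,hash)→12720, (C,nl)→40920, (E,nl_idx)→67600 …(+2); best=4320 via (C,hash)
  {ABC}: card=8000; try (C,hash)→4050, (C,merge)→4250, (C,nl_idx)→10250, (A,hash)→12200, (C,nl)→40650, (A,nl_idx)→59600 …(+2); best=4050 via (C,hash)
  {BDE}: card=1000; try (D,hash)→1720, (D,merge)→3070, (E,hash)→3120, (E,nl_idx)→9000, (D,nl)→10920, (E,merge)→12640 …(+1); best=1720 via (D,hash)
  {ABD}: card=1000; try (D,hash)→1450, (A,hash)→2600, (D,merge)→2800, (A,nl_idx)→8000, (D,nl)→10650, (A,merge)→12350 …(+1); best=1450 via (D,hash)
  {ABE}: card=200; try (A,hash)→1720, (E,hash)→1970, (E,nl_idx)→2250, (A,nl_idx)→2320, (A,merge)→3070, (E,merge)→3090 …(+2); best=1720 via (A,hash)
  {BCDE}: card=40000; try (C,hash)→5920, (D,hash)→12920, (C,merge)→14520, (E,hash)→46320, (C,nl_idx)→49720, (D,merge)→116670 …(+5); best=5920 via (C,hash)
  {ABCD}: card=40000; try (C,hash)→5650, (D,hash)→12650, (C,merge)→14250, (A,hash)→45800, (C,nl_idx)→49450, (D,merge)→116400 …(+5); best=5650 via (C,hash)
  {ABCE}: card=8000; try (C,hash)→5120, (C,merge)→5320, (C,nl_idx)→11320, (A,hash)→12920, (E,hash)→13170, (C,nl)→41720 …(+6); best=5120 via (C,hash)
  {ABDE}: card=1000; try (D,hash)→2520, (A,hash)→3320, (E,hash)→3570, (D,merge)→3870, (A,nl_idx)→8720, (E,nl_idx)→9450 …(+5); best=2520 via (D,hash)
  {ABCDE}: card=40000; try (C,hash)→6720, (D,hash)→13720, (C,merge)→15320, (A,hash)→46520, (E,hash)→46770, (C,nl_idx)→50520 …(+9); best=6720 via (C,hash)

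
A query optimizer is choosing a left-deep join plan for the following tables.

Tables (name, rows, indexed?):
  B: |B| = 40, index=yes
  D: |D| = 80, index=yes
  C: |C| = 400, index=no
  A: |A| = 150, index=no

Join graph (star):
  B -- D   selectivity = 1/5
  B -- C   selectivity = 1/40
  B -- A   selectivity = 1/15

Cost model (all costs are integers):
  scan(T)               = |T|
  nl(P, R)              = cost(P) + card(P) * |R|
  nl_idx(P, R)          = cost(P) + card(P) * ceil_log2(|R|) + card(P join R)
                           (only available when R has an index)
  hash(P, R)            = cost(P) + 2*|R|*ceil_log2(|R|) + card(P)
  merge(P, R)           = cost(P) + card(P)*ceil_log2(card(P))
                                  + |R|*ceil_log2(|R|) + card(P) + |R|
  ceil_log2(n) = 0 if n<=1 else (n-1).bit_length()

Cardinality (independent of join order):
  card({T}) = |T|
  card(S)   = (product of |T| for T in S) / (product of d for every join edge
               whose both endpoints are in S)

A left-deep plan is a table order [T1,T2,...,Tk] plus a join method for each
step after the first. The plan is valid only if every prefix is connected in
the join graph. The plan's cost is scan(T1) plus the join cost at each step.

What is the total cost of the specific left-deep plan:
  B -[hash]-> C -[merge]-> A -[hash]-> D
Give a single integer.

step 1: scan B: cost=40, card=40
step 2: join C via hash
    card(P join C) = 40*400/(40) = 400
    cost = 40 + 2*400*9 + 40 = 7280
step 3: join A via merge
    card(P join A) = 400*150/(15) = 4000
    cost = 7280 + 400*9 + 150*8 + 400 + 150 = 12630
step 4: join D via hash
    card(P join D) = 4000*80/(5) = 64000
    cost = 12630 + 2*80*7 + 4000 = 17750

17750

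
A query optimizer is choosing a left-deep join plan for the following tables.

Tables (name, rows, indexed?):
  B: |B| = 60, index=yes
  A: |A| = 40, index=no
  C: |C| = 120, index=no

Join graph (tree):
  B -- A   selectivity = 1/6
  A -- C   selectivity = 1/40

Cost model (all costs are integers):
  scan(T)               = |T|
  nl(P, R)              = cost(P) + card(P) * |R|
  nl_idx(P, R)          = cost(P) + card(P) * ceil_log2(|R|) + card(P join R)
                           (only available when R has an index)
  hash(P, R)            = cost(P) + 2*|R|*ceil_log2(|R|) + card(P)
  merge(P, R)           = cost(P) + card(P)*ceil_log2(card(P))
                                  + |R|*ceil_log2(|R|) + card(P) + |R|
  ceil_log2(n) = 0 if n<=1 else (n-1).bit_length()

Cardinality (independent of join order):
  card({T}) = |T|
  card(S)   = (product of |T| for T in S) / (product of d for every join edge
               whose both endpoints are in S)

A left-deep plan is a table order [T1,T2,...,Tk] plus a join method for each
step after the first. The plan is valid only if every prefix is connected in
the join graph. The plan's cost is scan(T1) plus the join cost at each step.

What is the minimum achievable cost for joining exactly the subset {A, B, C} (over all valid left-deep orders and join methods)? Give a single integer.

1560

Selinger DP over subsets of {A,B,C}:
  {B}: scan cost=60, card=60
  {A}: scan cost=40, card=40
  {C}: scan cost=120, card=120
  {AB}: card=400; try (A,hash)→600, (B,nl_idx)→680, (B,merge)→740, (A,merge)→760, (B,hash)→800, (B,nl)→2440 …(+1); best=600 via (A,hash)
  {AC}: card=120; try (A,hash)→720, (C,merge)→1280, (A,merge)→1360, (C,hash)→1760, (C,nl)→4840, (A,nl)→4920; best=720 via (A,hash)
  {ABC}: card=1200; try (B,hash)→1560, (B,merge)→2100, (B,nl_idx)→2640, (C,hash)→2680, (C,merge)→5560, (B,nl)→7920 …(+1); best=1560 via (B,hash)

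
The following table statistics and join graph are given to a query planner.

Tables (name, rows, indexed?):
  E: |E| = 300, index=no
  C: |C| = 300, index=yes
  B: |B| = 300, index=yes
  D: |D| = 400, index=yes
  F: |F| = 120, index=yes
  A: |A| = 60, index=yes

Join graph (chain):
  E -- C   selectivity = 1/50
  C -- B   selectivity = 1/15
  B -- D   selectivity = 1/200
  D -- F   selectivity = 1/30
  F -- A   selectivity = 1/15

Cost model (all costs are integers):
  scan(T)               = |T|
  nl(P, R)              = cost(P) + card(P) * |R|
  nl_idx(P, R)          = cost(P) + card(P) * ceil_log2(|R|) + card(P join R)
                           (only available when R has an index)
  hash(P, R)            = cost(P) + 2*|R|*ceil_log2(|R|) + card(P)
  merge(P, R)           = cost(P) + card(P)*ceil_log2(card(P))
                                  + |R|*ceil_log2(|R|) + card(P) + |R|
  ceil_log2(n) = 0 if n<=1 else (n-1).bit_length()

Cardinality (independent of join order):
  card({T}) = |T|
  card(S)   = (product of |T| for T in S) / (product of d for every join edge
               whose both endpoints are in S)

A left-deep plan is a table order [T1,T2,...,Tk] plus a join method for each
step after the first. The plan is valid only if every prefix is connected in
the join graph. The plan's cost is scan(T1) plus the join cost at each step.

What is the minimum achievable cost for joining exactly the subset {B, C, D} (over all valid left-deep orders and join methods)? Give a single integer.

Selinger DP over subsets of {B,C,D}:
  {C}: scan cost=300, card=300
  {B}: scan cost=300, card=300
  {D}: scan cost=400, card=400
  {BC}: card=6000; try (C,hash)→6000, (B,hash)→6000, (C,merge)→6300, (B,merge)→6300, (C,nl_idx)→9000, (B,nl_idx)→9000 …(+2); best=6000 via (C,hash)
  {BD}: card=600; try (D,nl_idx)→3600, (B,nl_idx)→4600, (B,hash)→6200, (D,merge)→7300, (B,merge)→7400, (D,hash)→7800 …(+2); best=3600 via (D,nl_idx)
  {BCD}: card=12000; try (C,hash)→9600, (C,merge)→13200, (D,hash)→19200, (C,nl_idx)→21000, (D,nl_idx)→72000, (D,merge)→94000 …(+2); best=9600 via (C,hash)

9600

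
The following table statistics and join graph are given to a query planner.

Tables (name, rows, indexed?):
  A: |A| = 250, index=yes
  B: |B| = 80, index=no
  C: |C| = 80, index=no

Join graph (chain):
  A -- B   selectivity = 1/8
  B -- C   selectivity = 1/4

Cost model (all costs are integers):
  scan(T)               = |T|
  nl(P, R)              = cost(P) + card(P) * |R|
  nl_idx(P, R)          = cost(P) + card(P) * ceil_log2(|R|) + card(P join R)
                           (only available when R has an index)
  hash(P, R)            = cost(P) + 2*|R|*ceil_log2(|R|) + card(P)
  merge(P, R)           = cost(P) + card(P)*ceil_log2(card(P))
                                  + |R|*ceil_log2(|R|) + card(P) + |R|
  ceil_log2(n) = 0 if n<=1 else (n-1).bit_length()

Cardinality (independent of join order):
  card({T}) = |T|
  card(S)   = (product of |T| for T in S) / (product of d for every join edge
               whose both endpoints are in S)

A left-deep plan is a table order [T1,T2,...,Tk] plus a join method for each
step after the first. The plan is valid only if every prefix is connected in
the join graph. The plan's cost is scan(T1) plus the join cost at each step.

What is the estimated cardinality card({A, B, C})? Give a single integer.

50000

Tables in S: A(250), B(80), C(80)
Edges inside S: A-B(d=8), B-C(d=4)
numerator = 250 * 80 * 80 = 1600000
denominator = 8 * 4 = 32
card(S) = 1600000 / 32 = 50000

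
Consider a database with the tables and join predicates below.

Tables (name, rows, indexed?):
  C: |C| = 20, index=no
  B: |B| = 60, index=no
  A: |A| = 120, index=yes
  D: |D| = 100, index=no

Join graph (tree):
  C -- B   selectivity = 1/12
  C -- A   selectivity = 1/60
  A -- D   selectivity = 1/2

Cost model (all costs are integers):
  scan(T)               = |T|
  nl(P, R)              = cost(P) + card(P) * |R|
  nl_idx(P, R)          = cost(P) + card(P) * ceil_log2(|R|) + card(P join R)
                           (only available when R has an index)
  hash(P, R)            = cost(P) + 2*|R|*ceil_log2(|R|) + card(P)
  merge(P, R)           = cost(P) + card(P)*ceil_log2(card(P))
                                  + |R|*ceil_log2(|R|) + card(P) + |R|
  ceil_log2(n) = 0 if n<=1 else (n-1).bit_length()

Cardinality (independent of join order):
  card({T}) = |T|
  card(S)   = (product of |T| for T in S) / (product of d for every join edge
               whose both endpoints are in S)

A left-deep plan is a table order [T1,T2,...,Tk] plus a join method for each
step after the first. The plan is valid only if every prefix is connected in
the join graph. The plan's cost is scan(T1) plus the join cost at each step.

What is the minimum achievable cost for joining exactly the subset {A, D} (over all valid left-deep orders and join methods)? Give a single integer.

Selinger DP over subsets of {A,D}:
  {A}: scan cost=120, card=120
  {D}: scan cost=100, card=100
  {AD}: card=6000; try (D,hash)→1640, (A,merge)→1860, (D,merge)→1880, (A,hash)→1880, (A,nl_idx)→6800, (A,nl)→12100 …(+1); best=1640 via (D,hash)

1640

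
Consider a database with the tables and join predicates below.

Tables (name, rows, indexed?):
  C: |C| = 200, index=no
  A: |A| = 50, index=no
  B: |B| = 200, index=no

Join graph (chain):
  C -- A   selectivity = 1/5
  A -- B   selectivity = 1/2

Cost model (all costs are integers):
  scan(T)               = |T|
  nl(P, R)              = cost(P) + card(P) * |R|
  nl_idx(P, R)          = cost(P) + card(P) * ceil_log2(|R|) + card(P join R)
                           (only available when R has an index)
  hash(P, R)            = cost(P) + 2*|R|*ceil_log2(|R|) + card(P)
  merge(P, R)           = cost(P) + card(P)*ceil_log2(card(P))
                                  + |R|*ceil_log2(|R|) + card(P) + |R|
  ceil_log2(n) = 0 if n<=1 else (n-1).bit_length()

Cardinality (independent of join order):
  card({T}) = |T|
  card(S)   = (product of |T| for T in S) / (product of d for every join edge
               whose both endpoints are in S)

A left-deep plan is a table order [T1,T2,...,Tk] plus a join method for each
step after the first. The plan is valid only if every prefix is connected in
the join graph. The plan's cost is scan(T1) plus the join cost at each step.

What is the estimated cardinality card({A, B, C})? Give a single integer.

Tables in S: A(50), B(200), C(200)
Edges inside S: C-A(d=5), A-B(d=2)
numerator = 50 * 200 * 200 = 2000000
denominator = 5 * 2 = 10
card(S) = 2000000 / 10 = 200000

200000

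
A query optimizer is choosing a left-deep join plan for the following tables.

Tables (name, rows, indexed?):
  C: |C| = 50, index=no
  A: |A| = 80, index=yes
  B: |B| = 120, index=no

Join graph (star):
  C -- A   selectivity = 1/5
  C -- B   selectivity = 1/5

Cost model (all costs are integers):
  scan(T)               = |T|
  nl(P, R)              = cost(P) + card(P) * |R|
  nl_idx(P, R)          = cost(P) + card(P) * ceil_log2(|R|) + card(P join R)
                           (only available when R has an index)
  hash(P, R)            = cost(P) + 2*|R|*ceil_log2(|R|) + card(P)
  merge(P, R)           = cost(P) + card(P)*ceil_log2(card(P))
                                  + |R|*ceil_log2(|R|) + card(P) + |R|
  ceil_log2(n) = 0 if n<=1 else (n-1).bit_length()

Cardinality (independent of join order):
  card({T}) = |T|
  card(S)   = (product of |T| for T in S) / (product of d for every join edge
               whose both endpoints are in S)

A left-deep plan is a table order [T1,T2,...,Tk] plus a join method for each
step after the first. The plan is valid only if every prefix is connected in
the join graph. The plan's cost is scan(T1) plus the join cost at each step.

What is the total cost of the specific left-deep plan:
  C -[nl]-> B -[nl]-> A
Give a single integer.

102050

step 1: scan C: cost=50, card=50
step 2: join B via nl
    card(P join B) = 50*120/(5) = 1200
    cost = 50 + 50*120 = 6050
step 3: join A via nl
    card(P join A) = 1200*80/(5) = 19200
    cost = 6050 + 1200*80 = 102050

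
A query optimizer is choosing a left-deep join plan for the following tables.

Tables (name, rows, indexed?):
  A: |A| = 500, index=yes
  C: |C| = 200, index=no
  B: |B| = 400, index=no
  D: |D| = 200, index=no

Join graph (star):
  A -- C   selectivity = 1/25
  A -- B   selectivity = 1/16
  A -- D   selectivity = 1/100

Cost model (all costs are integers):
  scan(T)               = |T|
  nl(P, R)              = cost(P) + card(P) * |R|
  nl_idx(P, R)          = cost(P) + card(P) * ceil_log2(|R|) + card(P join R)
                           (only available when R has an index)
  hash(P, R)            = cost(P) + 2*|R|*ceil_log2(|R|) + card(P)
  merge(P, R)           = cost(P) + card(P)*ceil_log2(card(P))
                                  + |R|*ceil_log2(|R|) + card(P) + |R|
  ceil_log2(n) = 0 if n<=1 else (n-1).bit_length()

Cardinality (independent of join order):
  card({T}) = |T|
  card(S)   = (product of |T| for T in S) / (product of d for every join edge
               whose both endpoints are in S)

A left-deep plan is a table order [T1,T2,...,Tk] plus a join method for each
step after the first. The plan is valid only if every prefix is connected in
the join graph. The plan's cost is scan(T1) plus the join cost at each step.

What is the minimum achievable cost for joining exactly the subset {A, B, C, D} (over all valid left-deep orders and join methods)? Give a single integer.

22400

Selinger DP over subsets of {A,B,C,D}:
  {A}: scan cost=500, card=500
  {C}: scan cost=200, card=200
  {B}: scan cost=400, card=400
  {D}: scan cost=200, card=200
  {AC}: card=4000; try (C,hash)→4200, (A,nl_idx)→6000, (A,merge)→7000, (C,merge)→7300, (A,hash)→9400, (A,nl)→100200 …(+1); best=4200 via (C,hash)
  {AB}: card=12500; try (B,hash)→8200, (A,merge)→9400, (B,merge)→9500, (A,hash)→9800, (A,nl_idx)→16500, (A,nl)→200400 …(+1); best=8200 via (B,hash)
  {AD}: card=1000; try (A,nl_idx)→3000, (D,hash)→4200, (A,merge)→7000, (D,merge)→7300, (A,hash)→9400, (A,nl)→100200 …(+1); best=3000 via (A,nl_idx)
  {ABC}: card=100000; try (B,hash)→15400, (C,hash)→23900, (B,merge)→60200, (C,merge)→197500, (B,nl)→1604200, (C,nl)→2508200; best=15400 via (B,hash)
  {ACD}: card=8000; try (C,hash)→7200, (D,hash)→11400, (C,merge)→15800, (D,merge)→58000, (C,nl)→203000, (D,nl)→804200; best=7200 via (C,hash)
  {ABD}: card=25000; try (B,hash)→11200, (B,merge)→18000, (D,hash)→23900, (D,merge)→197500, (B,nl)→403000, (D,nl)→2508200; best=11200 via (B,hash)
  {ABCD}: card=200000; try (B,hash)→22400, (C,hash)→39400, (D,hash)→118600, (B,merge)→123200, (C,merge)→413000, (D,merge)→1817200 …(+3); best=22400 via (B,hash)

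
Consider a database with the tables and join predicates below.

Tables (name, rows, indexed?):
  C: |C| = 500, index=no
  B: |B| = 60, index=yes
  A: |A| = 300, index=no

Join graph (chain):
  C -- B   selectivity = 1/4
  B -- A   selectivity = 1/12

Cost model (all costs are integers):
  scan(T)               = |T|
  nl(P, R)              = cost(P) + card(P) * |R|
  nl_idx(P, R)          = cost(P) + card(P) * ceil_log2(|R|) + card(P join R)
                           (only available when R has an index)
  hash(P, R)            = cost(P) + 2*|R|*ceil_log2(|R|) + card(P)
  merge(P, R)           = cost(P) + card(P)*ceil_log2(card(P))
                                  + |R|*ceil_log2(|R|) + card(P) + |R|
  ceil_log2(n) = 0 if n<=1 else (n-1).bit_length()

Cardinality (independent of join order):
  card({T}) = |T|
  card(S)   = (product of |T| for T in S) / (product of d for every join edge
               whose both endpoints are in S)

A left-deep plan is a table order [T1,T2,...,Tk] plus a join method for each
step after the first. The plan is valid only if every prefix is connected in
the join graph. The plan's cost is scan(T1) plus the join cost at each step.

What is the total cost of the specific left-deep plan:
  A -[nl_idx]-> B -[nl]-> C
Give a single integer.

753600

step 1: scan A: cost=300, card=300
step 2: join B via nl_idx
    card(P join B) = 300*60/(12) = 1500
    cost = 300 + 300*6 + 1500 = 3600
step 3: join C via nl
    card(P join C) = 1500*500/(4) = 187500
    cost = 3600 + 1500*500 = 753600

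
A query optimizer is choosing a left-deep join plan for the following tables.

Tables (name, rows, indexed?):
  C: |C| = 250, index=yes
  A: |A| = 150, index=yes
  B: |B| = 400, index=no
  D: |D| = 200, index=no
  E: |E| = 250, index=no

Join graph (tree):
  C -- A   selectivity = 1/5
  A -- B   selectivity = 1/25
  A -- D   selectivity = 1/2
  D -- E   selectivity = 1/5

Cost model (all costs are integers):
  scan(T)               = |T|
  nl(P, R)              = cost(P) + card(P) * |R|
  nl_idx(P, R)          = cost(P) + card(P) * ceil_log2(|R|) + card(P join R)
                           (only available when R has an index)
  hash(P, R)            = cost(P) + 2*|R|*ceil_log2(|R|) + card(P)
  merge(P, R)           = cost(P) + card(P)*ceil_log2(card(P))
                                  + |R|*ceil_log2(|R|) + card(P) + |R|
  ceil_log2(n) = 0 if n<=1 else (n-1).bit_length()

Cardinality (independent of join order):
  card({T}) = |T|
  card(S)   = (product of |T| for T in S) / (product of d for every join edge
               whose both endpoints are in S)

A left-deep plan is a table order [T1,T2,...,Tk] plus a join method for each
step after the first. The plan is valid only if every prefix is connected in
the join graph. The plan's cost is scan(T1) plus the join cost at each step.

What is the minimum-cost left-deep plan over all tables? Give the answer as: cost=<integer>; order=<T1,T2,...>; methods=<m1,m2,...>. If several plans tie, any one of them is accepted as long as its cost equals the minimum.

cost=12136800; order=B,A,C,D,E; methods=hash,hash,hash,hash

Selinger DP (subsets sized 1..n):
  {C}: scan cost=250, card=250
  {A}: scan cost=150, card=150
  {B}: scan cost=400, card=400
  {D}: scan cost=200, card=200
  {E}: scan cost=250, card=250
  {AC}: card=7500; try (A,hash)→2900, (C,merge)→3750, (A,merge)→3850, (C,hash)→4300, (C,nl_idx)→8850, (A,nl_idx)→9750 …(+2); best=2900 via (A,hash)
  {AB}: card=2400; try (A,hash)→3200, (B,merge)→5500, (A,merge)→5750, (A,nl_idx)→6000, (B,hash)→7500, (B,nl)→60150 …(+1); best=3200 via (A,hash)
  {AD}: card=15000; try (A,hash)→2800, (D,merge)→3300, (A,merge)→3350, (D,hash)→3500, (A,nl_idx)→16800, (D,nl)→30150 …(+1); best=2800 via (A,hash)
  {DE}: card=10000; try (D,hash)→3700, (E,merge)→4250, (D,merge)→4300, (E,hash)→4400, (E,nl)→50200, (D,nl)→50250; best=3700 via (D,hash)
  {ABC}: card=120000; try (C,hash)→9600, (B,hash)→17600, (C,merge)→36650, (B,merge)→111900, (C,nl_idx)→142400, (C,nl)→603200 …(+1); best=9600 via (C,hash)
  {ACD}: card=750000; try (D,hash)→13600, (C,hash)→21800, (D,merge)→109700, (C,merge)→230050, (C,nl_idx)→872800, (D,nl)→1502900 …(+1); best=13600 via (D,hash)
  {ABD}: card=240000; try (D,hash)→8800, (B,hash)→25000, (D,merge)→36200, (B,merge)→231800, (D,nl)→483200, (B,nl)→6002800; best=8800 via (D,hash)
  {ADE}: card=750000; try (A,hash)→16100, (E,hash)→21800, (A,merge)→155050, (E,merge)→230050, (A,nl_idx)→833700, (A,nl)→1503700 …(+1); best=16100 via (A,hash)
  {ABCD}: card=12000000; try (D,hash)→132800, (C,hash)→252800, (B,hash)→770800, (D,merge)→2171400, (C,merge)→4571050, (C,nl_idx)→13928800 …(+4); best=132800 via (D,hash)
  {ACDE}: card=37500000; try (E,hash)→767600, (C,hash)→770100, (E,merge)→15765850, (C,merge)→15768350, (C,nl_idx)→43516100, (E,nl)→187513600 …(+1); best=767600 via (E,hash)
  {ABDE}: card=12000000; try (E,hash)→252800, (B,hash)→773300, (E,merge)→4571050, (B,merge)→15770100, (E,nl)→60008800, (B,nl)→300016100; best=252800 via (E,hash)
  {ABCDE}: card=600000000; try (E,hash)→12136800, (C,hash)→12256800, (B,hash)→38274800, (E,merge)→300135050, (C,merge)→300255050, (C,nl_idx)→696252800 …(+4); best=12136800 via (E,hash)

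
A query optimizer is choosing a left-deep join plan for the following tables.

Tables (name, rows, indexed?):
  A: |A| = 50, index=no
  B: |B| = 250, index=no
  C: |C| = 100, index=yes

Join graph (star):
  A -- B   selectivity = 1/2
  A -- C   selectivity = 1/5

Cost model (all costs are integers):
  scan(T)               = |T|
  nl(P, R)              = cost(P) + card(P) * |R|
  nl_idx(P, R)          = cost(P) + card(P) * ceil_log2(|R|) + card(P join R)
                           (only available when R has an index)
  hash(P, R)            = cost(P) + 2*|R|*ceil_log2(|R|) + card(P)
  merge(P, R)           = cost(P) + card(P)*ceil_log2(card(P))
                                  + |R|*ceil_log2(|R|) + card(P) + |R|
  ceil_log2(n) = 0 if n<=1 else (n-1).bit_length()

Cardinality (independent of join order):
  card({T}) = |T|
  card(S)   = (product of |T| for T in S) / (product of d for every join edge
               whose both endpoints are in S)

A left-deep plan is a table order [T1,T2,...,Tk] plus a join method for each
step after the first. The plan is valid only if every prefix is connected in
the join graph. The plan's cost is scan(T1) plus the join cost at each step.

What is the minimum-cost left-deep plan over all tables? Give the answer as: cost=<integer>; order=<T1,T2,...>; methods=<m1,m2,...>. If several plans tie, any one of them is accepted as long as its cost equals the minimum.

cost=5800; order=C,A,B; methods=hash,hash

Selinger DP (subsets sized 1..n):
  {A}: scan cost=50, card=50
  {B}: scan cost=250, card=250
  {C}: scan cost=100, card=100
  {AB}: card=6250; try (A,hash)→1100, (B,merge)→2650, (A,merge)→2850, (B,hash)→4100, (B,nl)→12550, (A,nl)→12750; best=1100 via (A,hash)
  {AC}: card=1000; try (A,hash)→800, (C,merge)→1200, (A,merge)→1250, (C,nl_idx)→1400, (C,hash)→1500, (C,nl)→5050 …(+1); best=800 via (A,hash)
  {ABC}: card=125000; try (B,hash)→5800, (C,hash)→8750, (B,merge)→14050, (C,merge)→89400, (C,nl_idx)→169850, (B,nl)→250800 …(+1); best=5800 via (B,hash)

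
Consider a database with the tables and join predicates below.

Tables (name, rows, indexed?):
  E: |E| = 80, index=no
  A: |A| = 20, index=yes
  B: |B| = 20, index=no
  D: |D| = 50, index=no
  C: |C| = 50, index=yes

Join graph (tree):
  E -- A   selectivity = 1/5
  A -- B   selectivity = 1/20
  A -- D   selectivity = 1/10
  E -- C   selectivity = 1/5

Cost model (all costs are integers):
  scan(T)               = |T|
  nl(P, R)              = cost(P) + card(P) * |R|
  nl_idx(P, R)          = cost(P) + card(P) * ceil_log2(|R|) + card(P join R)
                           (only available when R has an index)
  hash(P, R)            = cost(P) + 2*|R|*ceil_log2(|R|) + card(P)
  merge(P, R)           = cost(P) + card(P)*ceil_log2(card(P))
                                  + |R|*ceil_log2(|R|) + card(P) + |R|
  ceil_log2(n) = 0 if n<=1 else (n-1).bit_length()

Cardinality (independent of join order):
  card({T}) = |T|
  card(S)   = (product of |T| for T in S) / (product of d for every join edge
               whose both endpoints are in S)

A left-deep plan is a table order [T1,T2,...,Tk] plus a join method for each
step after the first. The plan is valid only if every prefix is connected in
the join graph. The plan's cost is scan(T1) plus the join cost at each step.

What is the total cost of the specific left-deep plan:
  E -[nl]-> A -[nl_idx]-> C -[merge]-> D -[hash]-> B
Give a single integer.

64950

step 1: scan E: cost=80, card=80
step 2: join A via nl
    card(P join A) = 80*20/(5) = 320
    cost = 80 + 80*20 = 1680
step 3: join C via nl_idx
    card(P join C) = 320*50/(5) = 3200
    cost = 1680 + 320*6 + 3200 = 6800
step 4: join D via merge
    card(P join D) = 3200*50/(10) = 16000
    cost = 6800 + 3200*12 + 50*6 + 3200 + 50 = 48750
step 5: join B via hash
    card(P join B) = 16000*20/(20) = 16000
    cost = 48750 + 2*20*5 + 16000 = 64950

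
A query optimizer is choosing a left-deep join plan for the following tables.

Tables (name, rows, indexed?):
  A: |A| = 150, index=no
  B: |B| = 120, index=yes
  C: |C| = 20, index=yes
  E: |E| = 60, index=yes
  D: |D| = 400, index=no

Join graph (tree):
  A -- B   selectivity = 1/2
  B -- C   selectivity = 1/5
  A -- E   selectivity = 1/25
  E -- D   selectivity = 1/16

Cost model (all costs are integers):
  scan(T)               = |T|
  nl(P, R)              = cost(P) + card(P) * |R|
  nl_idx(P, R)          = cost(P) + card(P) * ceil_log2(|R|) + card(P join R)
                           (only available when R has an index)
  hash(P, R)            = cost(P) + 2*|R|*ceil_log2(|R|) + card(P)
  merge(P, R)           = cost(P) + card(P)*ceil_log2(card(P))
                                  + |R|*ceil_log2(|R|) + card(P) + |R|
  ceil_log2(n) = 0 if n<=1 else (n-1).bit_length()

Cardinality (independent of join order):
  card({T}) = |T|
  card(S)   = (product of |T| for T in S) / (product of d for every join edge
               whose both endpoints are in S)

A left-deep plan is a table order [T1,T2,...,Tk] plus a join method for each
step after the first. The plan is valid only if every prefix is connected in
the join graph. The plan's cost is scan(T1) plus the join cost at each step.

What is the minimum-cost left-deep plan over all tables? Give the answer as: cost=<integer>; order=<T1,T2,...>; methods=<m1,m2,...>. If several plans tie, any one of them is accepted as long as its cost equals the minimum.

cost=118460; order=A,E,B,C,D; methods=hash,hash,hash,hash

Selinger DP (subsets sized 1..n):
  {A}: scan cost=150, card=150
  {B}: scan cost=120, card=120
  {C}: scan cost=20, card=20
  {E}: scan cost=60, card=60
  {D}: scan cost=400, card=400
  {AB}: card=9000; try (B,hash)→1980, (A,merge)→2430, (B,merge)→2460, (A,hash)→2640, (B,nl_idx)→10200, (A,nl)→18120 …(+1); best=1980 via (B,hash)
  {AE}: card=360; try (E,hash)→1020, (E,nl_idx)→1410, (A,merge)→1830, (E,merge)→1920, (A,hash)→2520, (A,nl)→9060 …(+1); best=1020 via (E,hash)
  {BC}: card=480; try (C,hash)→440, (B,nl_idx)→640, (B,merge)→1100, (C,merge)→1200, (C,nl_idx)→1200, (B,hash)→1720 …(+2); best=440 via (C,hash)
  {DE}: card=1500; try (E,hash)→1520, (E,nl_idx)→4300, (D,merge)→4480, (E,merge)→4820, (D,hash)→7320, (D,nl)→24060 …(+1); best=1520 via (E,hash)
  {ABC}: card=36000; try (A,hash)→3320, (A,merge)→6590, (C,hash)→11180, (A,nl)→72440, (C,nl_idx)→82980, (C,merge)→137100 …(+1); best=3320 via (A,hash)
  {ABE}: card=21600; try (B,hash)→3060, (B,merge)→5580, (E,hash)→11700, (B,nl_idx)→25140, (B,nl)→44220, (E,nl_idx)→77580 …(+2); best=3060 via (B,hash)
  {ADE}: card=9000; try (A,hash)→5420, (D,hash)→8580, (D,merge)→8620, (A,merge)→20870, (D,nl)→145020, (A,nl)→226520; best=5420 via (A,hash)
  {ABCE}: card=86400; try (C,hash)→24860, (E,hash)→40040, (C,nl_idx)→197460, (E,nl_idx)→305720, (C,merge)→348780, (C,nl)→435060 …(+2); best=24860 via (C,hash)
  {ABDE}: card=540000; try (B,hash)→16100, (D,hash)→31860, (B,merge)→141380, (D,merge)→352660, (B,nl_idx)→608420, (B,nl)→1085420 …(+1); best=16100 via (B,hash)
  {ABCDE}: card=2160000; try (D,hash)→118460, (C,hash)→556300, (D,merge)→1584060, (C,nl_idx)→4876100, (C,nl)→10816100, (C,merge)→11356220 …(+1); best=118460 via (D,hash)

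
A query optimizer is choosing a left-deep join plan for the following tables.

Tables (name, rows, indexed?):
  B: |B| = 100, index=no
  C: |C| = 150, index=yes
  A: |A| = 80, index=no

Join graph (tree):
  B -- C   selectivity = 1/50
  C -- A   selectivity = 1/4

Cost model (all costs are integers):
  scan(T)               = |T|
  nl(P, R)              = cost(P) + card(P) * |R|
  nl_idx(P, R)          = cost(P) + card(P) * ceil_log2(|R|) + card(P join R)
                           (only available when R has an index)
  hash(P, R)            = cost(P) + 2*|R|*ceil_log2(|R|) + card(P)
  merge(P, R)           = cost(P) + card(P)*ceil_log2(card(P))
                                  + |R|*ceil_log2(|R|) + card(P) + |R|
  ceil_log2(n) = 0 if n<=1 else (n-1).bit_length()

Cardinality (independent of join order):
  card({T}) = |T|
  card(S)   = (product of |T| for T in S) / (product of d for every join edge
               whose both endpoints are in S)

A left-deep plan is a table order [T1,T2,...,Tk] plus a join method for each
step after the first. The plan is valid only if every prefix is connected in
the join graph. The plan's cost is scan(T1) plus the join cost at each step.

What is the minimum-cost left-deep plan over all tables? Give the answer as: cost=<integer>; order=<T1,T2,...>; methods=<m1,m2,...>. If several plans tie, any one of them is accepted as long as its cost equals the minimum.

Selinger DP (subsets sized 1..n):
  {B}: scan cost=100, card=100
  {C}: scan cost=150, card=150
  {A}: scan cost=80, card=80
  {BC}: card=300; try (C,nl_idx)→1200, (B,hash)→1700, (C,merge)→2250, (B,merge)→2300, (C,hash)→2600, (C,nl)→15100 …(+1); best=1200 via (C,nl_idx)
  {AC}: card=3000; try (A,hash)→1420, (C,merge)→2070, (A,merge)→2140, (C,hash)→2560, (C,nl_idx)→3720, (C,nl)→12080 …(+1); best=1420 via (A,hash)
  {ABC}: card=6000; try (A,hash)→2620, (A,merge)→4840, (B,hash)→5820, (A,nl)→25200, (B,merge)→41220, (B,nl)→301420; best=2620 via (A,hash)

cost=2620; order=B,C,A; methods=nl_idx,hash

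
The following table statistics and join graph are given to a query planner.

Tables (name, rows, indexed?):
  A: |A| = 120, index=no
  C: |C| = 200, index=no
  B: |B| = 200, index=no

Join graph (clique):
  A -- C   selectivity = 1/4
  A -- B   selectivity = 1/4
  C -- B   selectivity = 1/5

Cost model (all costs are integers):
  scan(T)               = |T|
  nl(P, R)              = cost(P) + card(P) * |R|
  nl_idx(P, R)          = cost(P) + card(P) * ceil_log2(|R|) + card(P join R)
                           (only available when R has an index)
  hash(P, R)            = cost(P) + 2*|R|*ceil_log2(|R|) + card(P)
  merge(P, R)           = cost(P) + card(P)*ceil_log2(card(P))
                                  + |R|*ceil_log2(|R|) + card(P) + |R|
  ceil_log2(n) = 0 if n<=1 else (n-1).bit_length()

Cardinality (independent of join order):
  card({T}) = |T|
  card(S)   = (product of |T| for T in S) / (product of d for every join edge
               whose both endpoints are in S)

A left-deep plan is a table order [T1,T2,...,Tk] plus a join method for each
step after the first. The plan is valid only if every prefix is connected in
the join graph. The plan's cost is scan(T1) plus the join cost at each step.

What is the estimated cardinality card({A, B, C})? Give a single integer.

Tables in S: A(120), B(200), C(200)
Edges inside S: A-C(d=4), A-B(d=4), C-B(d=5)
numerator = 120 * 200 * 200 = 4800000
denominator = 4 * 4 * 5 = 80
card(S) = 4800000 / 80 = 60000

60000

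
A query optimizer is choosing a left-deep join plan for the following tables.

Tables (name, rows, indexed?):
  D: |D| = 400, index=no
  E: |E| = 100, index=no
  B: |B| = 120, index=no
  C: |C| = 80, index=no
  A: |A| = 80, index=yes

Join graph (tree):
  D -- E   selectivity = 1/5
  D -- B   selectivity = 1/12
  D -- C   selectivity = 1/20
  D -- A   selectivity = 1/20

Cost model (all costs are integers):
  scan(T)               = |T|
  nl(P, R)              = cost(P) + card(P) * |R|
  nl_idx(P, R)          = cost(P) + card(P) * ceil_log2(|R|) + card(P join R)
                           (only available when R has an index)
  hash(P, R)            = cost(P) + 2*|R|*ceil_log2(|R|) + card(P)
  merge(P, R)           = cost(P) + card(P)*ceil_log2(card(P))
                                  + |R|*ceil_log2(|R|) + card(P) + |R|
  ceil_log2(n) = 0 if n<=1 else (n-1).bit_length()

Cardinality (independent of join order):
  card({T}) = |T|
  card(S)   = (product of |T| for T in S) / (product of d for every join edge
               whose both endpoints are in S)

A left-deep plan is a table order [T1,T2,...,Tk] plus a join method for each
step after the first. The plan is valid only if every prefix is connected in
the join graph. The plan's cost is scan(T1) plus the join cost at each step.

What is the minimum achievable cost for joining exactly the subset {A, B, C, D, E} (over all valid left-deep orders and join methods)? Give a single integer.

Selinger DP over subsets of {A,B,C,D,E}:
  {D}: scan cost=400, card=400
  {E}: scan cost=100, card=100
  {B}: scan cost=120, card=120
  {C}: scan cost=80, card=80
  {A}: scan cost=80, card=80
  {DE}: card=8000; try (E,hash)→2200, (D,merge)→4900, (E,merge)→5200, (D,hash)→7400, (D,nl)→40100, (E,nl)→40400; best=2200 via (E,hash)
  {BD}: card=4000; try (B,hash)→2480, (D,merge)→5080, (B,merge)→5360, (D,hash)→7440, (D,nl)→48120, (B,nl)→48400; best=2480 via (B,hash)
  {CD}: card=1600; try (C,hash)→1920, (D,merge)→4720, (C,merge)→5040, (D,hash)→7360, (D,nl)→32080, (C,nl)→32400; best=1920 via (C,hash)
  {AD}: card=1600; try (A,hash)→1920, (D,merge)→4720, (A,nl_idx)→4800, (A,merge)→5040, (D,hash)→7360, (D,nl)→32080 …(+1); best=1920 via (A,hash)
  {BDE}: card=80000; try (E,hash)→7880, (B,hash)→11880, (E,merge)→55280, (B,merge)→115160, (E,nl)→402480, (B,nl)→962200; best=7880 via (E,hash)
  {CDE}: card=32000; try (E,hash)→4920, (C,hash)→11320, (E,merge)→21920, (C,merge)→114840, (E,nl)→161920, (C,nl)→642200; best=4920 via (E,hash)
  {ADE}: card=32000; try (E,hash)→4920, (A,hash)→11320, (E,merge)→21920, (A,nl_idx)→90200, (A,merge)→114840, (E,nl)→161920 …(+1); best=4920 via (E,hash)
  {BCD}: card=16000; try (B,hash)→5200, (C,hash)→7600, (B,merge)→22080, (C,merge)→55120, (B,nl)→193920, (C,nl)→322480; best=5200 via (B,hash)
  {ABD}: card=16000; try (B,hash)→5200, (A,hash)→7600, (B,merge)→22080, (A,nl_idx)→46480, (A,merge)→55120, (B,nl)→193920 …(+1); best=5200 via (B,hash)
  {ACD}: card=6400; try (C,hash)→4640, (A,hash)→4640, (A,nl_idx)→19520, (C,merge)→21760, (A,merge)→21760, (C,nl)→129920 …(+1); best=4640 via (C,hash)
  {BCDE}: card=320000; try (E,hash)→22600, (B,hash)→38600, (C,hash)→89000, (E,merge)→246000, (B,merge)→517880, (C,merge)→1448520 …(+3); best=22600 via (E,hash)
  {ABDE}: card=320000; try (E,hash)→22600, (B,hash)→38600, (A,hash)→89000, (E,merge)→246000, (B,merge)→517880, (A,nl_idx)→887880 …(+4); best=22600 via (E,hash)
  {ACDE}: card=128000; try (E,hash)→12440, (C,hash)→38040, (A,hash)→38040, (E,merge)→95040, (A,nl_idx)→356920, (C,merge)→517560 …(+4); best=12440 via (E,hash)
  {ABCD}: card=64000; try (B,hash)→12720, (C,hash)→22320, (A,hash)→22320, (B,merge)→95200, (A,nl_idx)→181200, (C,merge)→245840 …(+4); best=12720 via (B,hash)
  {ABCDE}: card=1280000; try (E,hash)→78120, (B,hash)→142120, (C,hash)→343720, (A,hash)→343720, (E,merge)→1101520, (B,merge)→2317400 …(+7); best=78120 via (E,hash)

78120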